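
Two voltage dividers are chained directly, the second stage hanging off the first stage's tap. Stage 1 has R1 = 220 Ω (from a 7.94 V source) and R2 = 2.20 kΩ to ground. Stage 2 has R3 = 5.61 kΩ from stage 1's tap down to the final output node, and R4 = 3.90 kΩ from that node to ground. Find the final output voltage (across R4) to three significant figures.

Stage 2 presents R3+R4 = 9510 Ω as a load on stage 1's tap.
Stage 1's lower leg becomes R2‖(R3+R4) = 1787 Ω, so V_mid = 7.94 × 1787/2007 = 7.070 V.
Stage 2 is itself unloaded: V_out = V_mid × R4/(R3+R4) = 7.070 × 3900/9510 = 2.90 V.

V_out ≈ 2.90 V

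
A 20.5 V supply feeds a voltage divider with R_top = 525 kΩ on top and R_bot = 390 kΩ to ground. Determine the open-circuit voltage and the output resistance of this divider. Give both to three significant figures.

V_th is the open-circuit tap voltage: 20.5 × 390/(525 + 390) = 8.74 V.
With the supply zeroed, R_top and R_bot appear in parallel from the tap: R_th = R_top‖R_bot = (525 × 390)/915.0 = 224 kΩ.

V_th = 8.74 V, R_th = 224 kΩ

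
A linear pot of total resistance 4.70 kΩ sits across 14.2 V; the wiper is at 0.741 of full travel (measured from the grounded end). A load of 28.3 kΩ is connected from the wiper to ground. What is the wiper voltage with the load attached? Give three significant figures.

The wiper splits the pot into (1−α)R = 1.217 kΩ above and αR = 3.483 kΩ below.
Lower section ‖ load = 3.101 kΩ.
V_wiper = 14.2 × 3.101/(1.217 + 3.101) = 10.2 V.

V ≈ 10.2 V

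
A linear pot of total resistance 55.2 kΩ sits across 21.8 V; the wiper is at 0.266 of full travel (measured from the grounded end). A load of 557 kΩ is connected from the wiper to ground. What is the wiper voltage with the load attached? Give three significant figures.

V ≈ 5.69 V

The wiper splits the pot into (1−α)R = 40.52 kΩ above and αR = 14.68 kΩ below.
Lower section ‖ load = 14.31 kΩ.
V_wiper = 21.8 × 14.31/(40.52 + 14.31) = 5.69 V.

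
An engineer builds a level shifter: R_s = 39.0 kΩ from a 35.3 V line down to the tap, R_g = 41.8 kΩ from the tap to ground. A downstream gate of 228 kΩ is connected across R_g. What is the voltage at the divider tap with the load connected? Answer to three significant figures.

The load sits in parallel with R_g: R_g‖R_L = (41.8 × 228) / (41.8 + 228) = 35.32 kΩ.
V_out = 35.3 × 35.32 / (39.0 + 35.32) = 35.3 × 35.32/74.32 = 16.8 V.
(Unloaded it would have been 18.3 V.)

V_out ≈ 16.8 V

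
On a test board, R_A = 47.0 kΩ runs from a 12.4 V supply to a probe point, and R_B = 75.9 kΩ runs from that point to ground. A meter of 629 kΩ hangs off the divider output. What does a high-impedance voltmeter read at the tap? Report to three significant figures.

V_out ≈ 7.32 V

The load sits in parallel with R_B: R_B‖R_L = (75.9 × 629) / (75.9 + 629) = 67.73 kΩ.
V_out = 12.4 × 67.73 / (47.0 + 67.73) = 12.4 × 67.73/114.7 = 7.32 V.
(Unloaded it would have been 7.66 V.)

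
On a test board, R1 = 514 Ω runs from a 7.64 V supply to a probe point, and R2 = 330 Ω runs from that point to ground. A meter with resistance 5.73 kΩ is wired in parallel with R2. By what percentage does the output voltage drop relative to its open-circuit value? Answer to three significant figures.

3.39 %

The divider's output (Thévenin) resistance is R1‖R2 = 201.0 Ω.
Fractional drop under load = R_th/(R_th + R_L) = 201.0 / (201.0 + 5730) = 0.03389.
So the output falls by 3.39 %.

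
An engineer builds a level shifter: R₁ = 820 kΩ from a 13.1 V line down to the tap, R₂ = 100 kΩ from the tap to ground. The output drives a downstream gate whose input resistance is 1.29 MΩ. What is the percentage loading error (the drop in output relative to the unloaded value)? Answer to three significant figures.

6.46 %

The divider's output (Thévenin) resistance is R₁‖R₂ = 89.13 kΩ.
Fractional drop under load = R_th/(R_th + R_L) = 89.13 / (89.13 + 1290) = 0.06463.
So the output falls by 6.46 %.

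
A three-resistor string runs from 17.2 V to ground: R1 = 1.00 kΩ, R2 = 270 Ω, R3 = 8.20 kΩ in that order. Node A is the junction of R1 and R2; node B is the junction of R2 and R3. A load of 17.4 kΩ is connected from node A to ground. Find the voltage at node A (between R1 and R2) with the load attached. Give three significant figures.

Below node A the series string R2+R3 = 8470 Ω sits in parallel with the 17400 Ω load: 5697 Ω.
V_A = 17.2 × 5697/(1000 + 5697) = 14.6 V.

V ≈ 14.6 V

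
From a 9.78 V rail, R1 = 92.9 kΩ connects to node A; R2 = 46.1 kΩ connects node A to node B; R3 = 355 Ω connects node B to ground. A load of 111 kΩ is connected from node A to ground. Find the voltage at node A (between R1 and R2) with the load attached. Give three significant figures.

Below node A the series string R2+R3 = 46460 Ω sits in parallel with the 111000 Ω load: 32750 Ω.
V_A = 9.78 × 32750/(92900 + 32750) = 2.55 V.

V ≈ 2.55 V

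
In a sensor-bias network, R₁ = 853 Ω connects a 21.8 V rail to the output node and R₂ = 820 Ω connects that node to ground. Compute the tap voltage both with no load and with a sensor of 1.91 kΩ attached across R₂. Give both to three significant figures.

Unloaded: 10.7 V; loaded: 8.77 V

Open-circuit: V = 21.8 × 820/(853 + 820) = 10.7 V.
With the load, R₂ becomes R₂‖R_L = 573.7 Ω, so V = 21.8 × 573.7/1427 = 8.77 V.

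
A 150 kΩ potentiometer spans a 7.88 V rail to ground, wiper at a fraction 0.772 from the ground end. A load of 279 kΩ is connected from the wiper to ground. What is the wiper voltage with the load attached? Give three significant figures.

V ≈ 5.56 V

The wiper splits the pot into (1−α)R = 34.20 kΩ above and αR = 115.8 kΩ below.
Lower section ‖ load = 81.83 kΩ.
V_wiper = 7.88 × 81.83/(34.20 + 81.83) = 5.56 V.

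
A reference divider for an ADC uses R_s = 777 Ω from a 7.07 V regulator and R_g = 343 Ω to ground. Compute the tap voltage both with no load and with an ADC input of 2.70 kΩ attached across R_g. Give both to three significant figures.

Open-circuit: V = 7.07 × 343/(777 + 343) = 2.17 V.
With the load, R_g becomes R_g‖R_L = 304.3 Ω, so V = 7.07 × 304.3/1081 = 1.99 V.

Unloaded: 2.17 V; loaded: 1.99 V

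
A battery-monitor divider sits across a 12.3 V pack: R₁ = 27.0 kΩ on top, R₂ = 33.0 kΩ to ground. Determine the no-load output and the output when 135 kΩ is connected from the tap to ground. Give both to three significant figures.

Unloaded: 6.76 V; loaded: 6.09 V

Open-circuit: V = 12.3 × 33.0/(27.0 + 33.0) = 6.76 V.
With the load, R₂ becomes R₂‖R_L = 26.52 kΩ, so V = 12.3 × 26.52/53.52 = 6.09 V.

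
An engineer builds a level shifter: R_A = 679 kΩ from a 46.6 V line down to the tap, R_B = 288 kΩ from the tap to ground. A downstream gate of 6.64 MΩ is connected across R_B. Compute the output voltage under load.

The load sits in parallel with R_B: R_B‖R_L = (288 × 6640) / (288 + 6640) = 276.0 kΩ.
V_out = 46.6 × 276.0 / (679 + 276.0) = 46.6 × 276.0/955.0 = 13.5 V.
(Unloaded it would have been 13.9 V.)

V_out ≈ 13.5 V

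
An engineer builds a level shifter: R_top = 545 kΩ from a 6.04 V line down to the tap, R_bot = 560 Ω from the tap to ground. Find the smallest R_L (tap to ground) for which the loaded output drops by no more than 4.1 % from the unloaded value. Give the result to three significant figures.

Output resistance R_th = R_top‖R_bot = (545000 × 560)/545600 = 559.4 Ω.
The fractional drop is R_th/(R_th + R_L); requiring this ≤ 0.0410 gives R_L ≥ R_th(1/0.0410 − 1) = 559.4 × 23.39 = 13.1 kΩ.

R_L(min) ≈ 13.1 kΩ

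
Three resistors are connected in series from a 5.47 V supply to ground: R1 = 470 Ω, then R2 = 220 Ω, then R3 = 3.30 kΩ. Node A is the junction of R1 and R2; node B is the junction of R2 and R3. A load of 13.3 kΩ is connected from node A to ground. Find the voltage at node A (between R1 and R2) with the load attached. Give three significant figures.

Below node A the series string R2+R3 = 3520 Ω sits in parallel with the 13300 Ω load: 2783 Ω.
V_A = 5.47 × 2783/(470 + 2783) = 4.68 V.

V ≈ 4.68 V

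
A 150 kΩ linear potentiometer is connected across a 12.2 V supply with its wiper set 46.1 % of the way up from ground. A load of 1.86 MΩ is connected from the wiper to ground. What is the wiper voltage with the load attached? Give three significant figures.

The wiper splits the pot into (1−α)R = 80.85 kΩ above and αR = 69.15 kΩ below.
Lower section ‖ load = 66.67 kΩ.
V_wiper = 12.2 × 66.67/(80.85 + 66.67) = 5.51 V.

V ≈ 5.51 V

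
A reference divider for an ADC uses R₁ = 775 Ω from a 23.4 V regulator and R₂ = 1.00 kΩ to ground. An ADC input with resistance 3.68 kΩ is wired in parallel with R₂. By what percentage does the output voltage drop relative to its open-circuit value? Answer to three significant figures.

Unloaded V = 23.4 × 1000/1775 = 13.183 V.
Loaded: R₂‖R_L = 786.3 Ω, giving V = 23.4 × 786.3/1561 = 11.785 V.
Drop = (13.183 − 11.785) / 13.183 = 10.6 %.

10.6 %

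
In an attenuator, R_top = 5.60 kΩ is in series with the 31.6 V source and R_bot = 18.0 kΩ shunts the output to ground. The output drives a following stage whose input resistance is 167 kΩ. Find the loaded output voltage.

V_out ≈ 23.5 V

The load sits in parallel with R_bot: R_bot‖R_L = (18.0 × 167) / (18.0 + 167) = 16.25 kΩ.
V_out = 31.6 × 16.25 / (5.60 + 16.25) = 31.6 × 16.25/21.85 = 23.5 V.
(Unloaded it would have been 24.1 V.)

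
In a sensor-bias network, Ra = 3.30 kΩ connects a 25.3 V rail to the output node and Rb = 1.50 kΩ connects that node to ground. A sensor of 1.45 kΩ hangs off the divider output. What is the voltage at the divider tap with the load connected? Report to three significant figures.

V_out ≈ 4.62 V

The load sits in parallel with Rb: Rb‖R_L = (1.50 × 1.45) / (1.50 + 1.45) = 0.7373 kΩ.
V_out = 25.3 × 0.7373 / (3.30 + 0.7373) = 25.3 × 0.7373/4.037 = 4.62 V.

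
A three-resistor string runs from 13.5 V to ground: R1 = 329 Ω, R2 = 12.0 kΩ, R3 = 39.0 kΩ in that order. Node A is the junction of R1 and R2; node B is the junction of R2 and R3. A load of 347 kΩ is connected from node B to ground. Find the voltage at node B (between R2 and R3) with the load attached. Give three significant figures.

At node B, R3 is in parallel with the load: R3‖R_L = 35060 Ω.
Below node A the resistance is R2 + (R3‖R_L) = 47060 Ω, so V_A = 13.5 × 47060/47390 = 13.41 V.
Then V_B = V_A × (R3‖R_L)/(R2 + R3‖R_L) = 13.41 × 35060/47060 = 9.99 V.

V ≈ 9.99 V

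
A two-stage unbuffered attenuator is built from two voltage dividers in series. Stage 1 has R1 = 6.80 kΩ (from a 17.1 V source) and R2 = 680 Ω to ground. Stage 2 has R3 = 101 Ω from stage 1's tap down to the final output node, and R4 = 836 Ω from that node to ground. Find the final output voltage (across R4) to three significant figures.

Stage 2 presents R3+R4 = 937.0 Ω as a load on stage 1's tap.
Stage 1's lower leg becomes R2‖(R3+R4) = 394.0 Ω, so V_mid = 17.1 × 394.0/7194 = 0.9366 V.
Stage 2 is itself unloaded: V_out = V_mid × R4/(R3+R4) = 0.9366 × 836/937.0 = 0.836 V.

V_out ≈ 0.836 V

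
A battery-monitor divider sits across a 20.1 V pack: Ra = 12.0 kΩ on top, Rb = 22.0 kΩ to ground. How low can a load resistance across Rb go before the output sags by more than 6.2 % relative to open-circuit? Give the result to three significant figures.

Output resistance R_th = Ra‖Rb = (12.0 × 22.0)/34.00 = 7.765 kΩ.
The fractional drop is R_th/(R_th + R_L); requiring this ≤ 0.0620 gives R_L ≥ R_th(1/0.0620 − 1) = 7.765 × 15.13 = 117 kΩ.

R_L(min) ≈ 117 kΩ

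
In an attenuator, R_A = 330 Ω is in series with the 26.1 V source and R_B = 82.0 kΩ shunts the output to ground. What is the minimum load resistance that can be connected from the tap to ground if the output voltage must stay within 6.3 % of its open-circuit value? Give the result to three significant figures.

Output resistance R_th = R_A‖R_B = (330 × 82000)/82330 = 328.7 Ω.
The fractional drop is R_th/(R_th + R_L); requiring this ≤ 0.0630 gives R_L ≥ R_th(1/0.0630 − 1) = 328.7 × 14.87 = 4.89 kΩ.

R_L(min) ≈ 4.89 kΩ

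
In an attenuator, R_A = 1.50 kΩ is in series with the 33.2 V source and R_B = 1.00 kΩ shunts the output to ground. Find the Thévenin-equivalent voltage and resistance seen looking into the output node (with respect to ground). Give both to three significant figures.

V_th is the open-circuit tap voltage: 33.2 × 1.00/(1.50 + 1.00) = 13.3 V.
With the supply zeroed, R_A and R_B appear in parallel from the tap: R_th = R_A‖R_B = (1.50 × 1.00)/2.500 = 600 Ω.

V_th = 13.3 V, R_th = 600 Ω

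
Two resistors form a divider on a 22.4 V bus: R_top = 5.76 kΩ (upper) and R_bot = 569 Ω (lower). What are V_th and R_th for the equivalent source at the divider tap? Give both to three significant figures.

V_th = 2.01 V, R_th = 518 Ω

V_th is the open-circuit tap voltage: 22.4 × 569/(5760 + 569) = 2.01 V.
With the supply zeroed, R_top and R_bot appear in parallel from the tap: R_th = R_top‖R_bot = (5760 × 569)/6329 = 518 Ω.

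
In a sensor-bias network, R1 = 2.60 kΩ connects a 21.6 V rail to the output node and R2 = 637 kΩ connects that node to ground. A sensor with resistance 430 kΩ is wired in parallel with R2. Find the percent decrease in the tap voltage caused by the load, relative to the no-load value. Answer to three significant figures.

0.599 %

The divider's output (Thévenin) resistance is R1‖R2 = 2.589 kΩ.
Fractional drop under load = R_th/(R_th + R_L) = 2.589 / (2.589 + 430) = 0.005986.
So the output falls by 0.599 %.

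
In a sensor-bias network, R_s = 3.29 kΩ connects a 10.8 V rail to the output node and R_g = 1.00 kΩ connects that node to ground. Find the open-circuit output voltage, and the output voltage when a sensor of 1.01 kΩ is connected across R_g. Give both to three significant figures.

Unloaded: 2.52 V; loaded: 1.43 V

Open-circuit: V = 10.8 × 1.00/(3.29 + 1.00) = 2.52 V.
With the load, R_g becomes R_g‖R_L = 0.5025 kΩ, so V = 10.8 × 0.5025/3.792 = 1.43 V.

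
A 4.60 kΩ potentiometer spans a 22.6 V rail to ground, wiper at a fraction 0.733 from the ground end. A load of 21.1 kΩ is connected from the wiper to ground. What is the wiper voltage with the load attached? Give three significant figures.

The wiper splits the pot into (1−α)R = 1.228 kΩ above and αR = 3.372 kΩ below.
Lower section ‖ load = 2.907 kΩ.
V_wiper = 22.6 × 2.907/(1.228 + 2.907) = 15.9 V.

V ≈ 15.9 V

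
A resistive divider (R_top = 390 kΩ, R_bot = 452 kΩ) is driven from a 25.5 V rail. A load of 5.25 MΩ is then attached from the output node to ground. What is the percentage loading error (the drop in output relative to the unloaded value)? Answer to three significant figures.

3.83 %

The divider's output (Thévenin) resistance is R_top‖R_bot = 209.4 kΩ.
Fractional drop under load = R_th/(R_th + R_L) = 209.4 / (209.4 + 5250) = 0.03835.
So the output falls by 3.83 %.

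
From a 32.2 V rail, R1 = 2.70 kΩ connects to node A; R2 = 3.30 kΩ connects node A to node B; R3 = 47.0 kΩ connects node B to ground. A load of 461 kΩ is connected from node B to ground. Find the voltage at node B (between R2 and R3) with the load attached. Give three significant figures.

V ≈ 28.2 V

At node B, R3 is in parallel with the load: R3‖R_L = 42.65 kΩ.
Below node A the resistance is R2 + (R3‖R_L) = 45.95 kΩ, so V_A = 32.2 × 45.95/48.65 = 30.41 V.
Then V_B = V_A × (R3‖R_L)/(R2 + R3‖R_L) = 30.41 × 42.65/45.95 = 28.2 V.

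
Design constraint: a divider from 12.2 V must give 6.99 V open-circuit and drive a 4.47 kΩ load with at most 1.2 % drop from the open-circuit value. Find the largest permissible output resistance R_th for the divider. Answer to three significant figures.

Loading drop = R_th/(R_th + R_L) ≤ 0.0120, so R_th ≤ R_L · ε/(1−ε) = 4.47 kΩ × 0.0120/0.9880 = 54.3 Ω.

R_th ≤ 54.3 Ω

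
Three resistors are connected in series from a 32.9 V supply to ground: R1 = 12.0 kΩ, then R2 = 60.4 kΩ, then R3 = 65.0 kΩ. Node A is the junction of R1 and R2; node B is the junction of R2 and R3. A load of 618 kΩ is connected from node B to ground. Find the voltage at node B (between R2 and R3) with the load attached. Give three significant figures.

V ≈ 14.7 V

At node B, R3 is in parallel with the load: R3‖R_L = 58.81 kΩ.
Below node A the resistance is R2 + (R3‖R_L) = 119.2 kΩ, so V_A = 32.9 × 119.2/131.2 = 29.89 V.
Then V_B = V_A × (R3‖R_L)/(R2 + R3‖R_L) = 29.89 × 58.81/119.2 = 14.7 V.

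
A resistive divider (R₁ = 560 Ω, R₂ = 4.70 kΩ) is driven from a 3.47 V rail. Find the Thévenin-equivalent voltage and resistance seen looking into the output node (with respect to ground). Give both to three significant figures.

V_th = 3.10 V, R_th = 500 Ω

V_th is the open-circuit tap voltage: 3.47 × 4700/(560 + 4700) = 3.10 V.
With the supply zeroed, R₁ and R₂ appear in parallel from the tap: R_th = R₁‖R₂ = (560 × 4700)/5260 = 500 Ω.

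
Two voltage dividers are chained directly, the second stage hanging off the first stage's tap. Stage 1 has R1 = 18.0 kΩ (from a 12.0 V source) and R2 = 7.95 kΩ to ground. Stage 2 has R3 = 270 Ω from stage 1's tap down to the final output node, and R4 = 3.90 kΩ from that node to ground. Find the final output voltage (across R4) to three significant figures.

Stage 2 presents R3+R4 = 4170 Ω as a load on stage 1's tap.
Stage 1's lower leg becomes R2‖(R3+R4) = 2735 Ω, so V_mid = 12.0 × 2735/20740 = 1.583 V.
Stage 2 is itself unloaded: V_out = V_mid × R4/(R3+R4) = 1.583 × 3900/4170 = 1.48 V.

V_out ≈ 1.48 V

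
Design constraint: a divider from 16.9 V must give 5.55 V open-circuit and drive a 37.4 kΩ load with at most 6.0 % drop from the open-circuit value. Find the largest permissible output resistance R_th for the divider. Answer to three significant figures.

Loading drop = R_th/(R_th + R_L) ≤ 0.0600, so R_th ≤ R_L · ε/(1−ε) = 37.4 kΩ × 0.0600/0.9400 = 2.39 kΩ.
(Any R1, R2 with R2/(R1+R2) = 0.328 and R1‖R2 ≤ 2.39 kΩ will meet the spec.)

R_th ≤ 2.39 kΩ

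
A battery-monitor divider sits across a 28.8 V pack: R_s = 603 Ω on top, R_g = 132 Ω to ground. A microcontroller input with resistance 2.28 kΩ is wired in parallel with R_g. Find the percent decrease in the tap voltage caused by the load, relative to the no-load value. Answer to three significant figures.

The divider's output (Thévenin) resistance is R_s‖R_g = 108.3 Ω.
Fractional drop under load = R_th/(R_th + R_L) = 108.3 / (108.3 + 2280) = 0.04534.
So the output falls by 4.53 %.

4.53 %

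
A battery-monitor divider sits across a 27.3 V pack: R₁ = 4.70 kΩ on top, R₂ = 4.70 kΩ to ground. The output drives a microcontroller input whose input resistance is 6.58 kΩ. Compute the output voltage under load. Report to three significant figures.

The load sits in parallel with R₂: R₂‖R_L = (4.70 × 6.58) / (4.70 + 6.58) = 2.742 kΩ.
V_out = 27.3 × 2.742 / (4.70 + 2.742) = 27.3 × 2.742/7.442 = 10.1 V.
(Unloaded it would have been 13.7 V.)

V_out ≈ 10.1 V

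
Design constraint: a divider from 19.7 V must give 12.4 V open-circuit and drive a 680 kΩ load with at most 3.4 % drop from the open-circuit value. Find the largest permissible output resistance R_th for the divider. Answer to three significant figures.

R_th ≤ 23.9 kΩ

Loading drop = R_th/(R_th + R_L) ≤ 0.0340, so R_th ≤ R_L · ε/(1−ε) = 680 kΩ × 0.0340/0.9660 = 23.9 kΩ.
(Any R1, R2 with R2/(R1+R2) = 0.629 and R1‖R2 ≤ 23.9 kΩ will meet the spec.)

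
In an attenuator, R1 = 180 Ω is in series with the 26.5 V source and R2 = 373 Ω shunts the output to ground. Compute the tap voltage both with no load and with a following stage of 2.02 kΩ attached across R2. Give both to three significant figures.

Open-circuit: V = 26.5 × 373/(180 + 373) = 17.9 V.
With the load, R2 becomes R2‖R_L = 314.9 Ω, so V = 26.5 × 314.9/494.9 = 16.9 V.

Unloaded: 17.9 V; loaded: 16.9 V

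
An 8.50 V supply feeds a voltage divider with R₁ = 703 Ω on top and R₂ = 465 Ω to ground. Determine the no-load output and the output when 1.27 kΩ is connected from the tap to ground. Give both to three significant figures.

Open-circuit: V = 8.50 × 465/(703 + 465) = 3.38 V.
With the load, R₂ becomes R₂‖R_L = 340.4 Ω, so V = 8.50 × 340.4/1043 = 2.77 V.

Unloaded: 3.38 V; loaded: 2.77 V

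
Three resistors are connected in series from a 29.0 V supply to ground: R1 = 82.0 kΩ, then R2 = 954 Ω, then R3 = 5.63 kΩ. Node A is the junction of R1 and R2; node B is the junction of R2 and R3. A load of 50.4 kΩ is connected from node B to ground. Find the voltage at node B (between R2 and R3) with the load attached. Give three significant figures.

At node B, R3 is in parallel with the load: R3‖R_L = 5064 Ω.
Below node A the resistance is R2 + (R3‖R_L) = 6018 Ω, so V_A = 29.0 × 6018/88020 = 1.983 V.
Then V_B = V_A × (R3‖R_L)/(R2 + R3‖R_L) = 1.983 × 5064/6018 = 1.67 V.

V ≈ 1.67 V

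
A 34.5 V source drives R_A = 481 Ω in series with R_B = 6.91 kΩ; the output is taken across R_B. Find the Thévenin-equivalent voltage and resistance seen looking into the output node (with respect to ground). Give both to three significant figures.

V_th = 32.3 V, R_th = 450 Ω

V_th is the open-circuit tap voltage: 34.5 × 6910/(481 + 6910) = 32.3 V.
With the supply zeroed, R_A and R_B appear in parallel from the tap: R_th = R_A‖R_B = (481 × 6910)/7391 = 450 Ω.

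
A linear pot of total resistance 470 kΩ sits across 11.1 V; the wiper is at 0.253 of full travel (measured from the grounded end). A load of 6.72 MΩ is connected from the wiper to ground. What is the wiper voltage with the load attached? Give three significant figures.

V ≈ 2.77 V

The wiper splits the pot into (1−α)R = 351.1 kΩ above and αR = 118.9 kΩ below.
Lower section ‖ load = 116.8 kΩ.
V_wiper = 11.1 × 116.8/(351.1 + 116.8) = 2.77 V.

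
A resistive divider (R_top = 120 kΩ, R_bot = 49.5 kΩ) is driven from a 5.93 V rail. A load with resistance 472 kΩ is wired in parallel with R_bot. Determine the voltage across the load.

The load sits in parallel with R_bot: R_bot‖R_L = (49.5 × 472) / (49.5 + 472) = 44.80 kΩ.
V_out = 5.93 × 44.80 / (120 + 44.80) = 5.93 × 44.80/164.8 = 1.61 V.
(Unloaded it would have been 1.73 V.)

V_out ≈ 1.61 V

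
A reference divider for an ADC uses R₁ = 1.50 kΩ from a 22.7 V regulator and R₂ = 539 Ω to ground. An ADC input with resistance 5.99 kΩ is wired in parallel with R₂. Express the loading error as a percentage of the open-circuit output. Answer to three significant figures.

6.21 %

The divider's output (Thévenin) resistance is R₁‖R₂ = 396.5 Ω.
Fractional drop under load = R_th/(R_th + R_L) = 396.5 / (396.5 + 5990) = 0.06209.
So the output falls by 6.21 %.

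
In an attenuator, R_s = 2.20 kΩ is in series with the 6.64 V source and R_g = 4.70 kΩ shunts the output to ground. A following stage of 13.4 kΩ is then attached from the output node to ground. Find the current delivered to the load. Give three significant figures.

I_L ≈ 0.304 mA

R_g‖R_L = 3.480 kΩ; V_out = 6.64 × 3.480/5.680 = 4.068 V.
I_L = V_out / R_L = 4.068 / 13.4 kΩ = 0.304 mA.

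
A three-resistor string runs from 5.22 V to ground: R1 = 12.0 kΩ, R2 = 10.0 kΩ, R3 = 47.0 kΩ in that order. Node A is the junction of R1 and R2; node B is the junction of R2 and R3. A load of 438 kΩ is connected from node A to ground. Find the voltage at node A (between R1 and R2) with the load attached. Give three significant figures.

Below node A the series string R2+R3 = 57.00 kΩ sits in parallel with the 438 kΩ load: 50.44 kΩ.
V_A = 5.22 × 50.44/(12.0 + 50.44) = 4.22 V.

V ≈ 4.22 V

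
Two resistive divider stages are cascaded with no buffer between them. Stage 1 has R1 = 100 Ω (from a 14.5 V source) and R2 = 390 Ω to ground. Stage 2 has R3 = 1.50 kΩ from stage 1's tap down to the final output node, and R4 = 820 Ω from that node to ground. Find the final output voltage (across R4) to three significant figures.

V_out ≈ 3.94 V

Stage 2 presents R3+R4 = 2320 Ω as a load on stage 1's tap.
Stage 1's lower leg becomes R2‖(R3+R4) = 333.9 Ω, so V_mid = 14.5 × 333.9/433.9 = 11.16 V.
Stage 2 is itself unloaded: V_out = V_mid × R4/(R3+R4) = 11.16 × 820/2320 = 3.94 V.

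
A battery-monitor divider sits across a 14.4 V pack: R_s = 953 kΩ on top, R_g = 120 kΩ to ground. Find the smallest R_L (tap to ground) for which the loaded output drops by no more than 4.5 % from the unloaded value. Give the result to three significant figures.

R_L(min) ≈ 2.26 MΩ

Output resistance R_th = R_s‖R_g = (953 × 120)/1073 = 106.6 kΩ.
The fractional drop is R_th/(R_th + R_L); requiring this ≤ 0.0450 gives R_L ≥ R_th(1/0.0450 − 1) = 106.6 × 21.22 = 2.26 MΩ.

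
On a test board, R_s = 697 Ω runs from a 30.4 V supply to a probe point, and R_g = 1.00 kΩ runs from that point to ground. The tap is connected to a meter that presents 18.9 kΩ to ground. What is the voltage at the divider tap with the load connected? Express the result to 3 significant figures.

The load sits in parallel with R_g: R_g‖R_L = (1000 × 18900) / (1000 + 18900) = 949.7 Ω.
V_out = 30.4 × 949.7 / (697 + 949.7) = 30.4 × 949.7/1647 = 17.5 V.
(Unloaded it would have been 17.9 V.)

V_out ≈ 17.5 V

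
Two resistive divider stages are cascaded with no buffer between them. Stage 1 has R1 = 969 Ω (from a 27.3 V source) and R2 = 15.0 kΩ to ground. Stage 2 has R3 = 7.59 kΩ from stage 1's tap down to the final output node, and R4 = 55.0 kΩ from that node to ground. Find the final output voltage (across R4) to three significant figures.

V_out ≈ 22.2 V

Stage 2 presents R3+R4 = 62590 Ω as a load on stage 1's tap.
Stage 1's lower leg becomes R2‖(R3+R4) = 12100 Ω, so V_mid = 27.3 × 12100/13070 = 25.28 V.
Stage 2 is itself unloaded: V_out = V_mid × R4/(R3+R4) = 25.28 × 55000/62590 = 22.2 V.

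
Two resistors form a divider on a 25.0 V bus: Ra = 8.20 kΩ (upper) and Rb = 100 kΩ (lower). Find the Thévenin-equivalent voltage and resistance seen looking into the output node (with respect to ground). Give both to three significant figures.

V_th is the open-circuit tap voltage: 25.0 × 100/(8.20 + 100) = 23.1 V.
With the supply zeroed, Ra and Rb appear in parallel from the tap: R_th = Ra‖Rb = (8.20 × 100)/108.2 = 7.58 kΩ.

V_th = 23.1 V, R_th = 7.58 kΩ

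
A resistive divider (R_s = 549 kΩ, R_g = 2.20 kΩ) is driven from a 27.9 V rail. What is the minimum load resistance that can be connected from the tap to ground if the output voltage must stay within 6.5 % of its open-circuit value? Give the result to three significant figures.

R_L(min) ≈ 31.5 kΩ

Output resistance R_th = R_s‖R_g = (549 × 2.20)/551.2 = 2.191 kΩ.
The fractional drop is R_th/(R_th + R_L); requiring this ≤ 0.0650 gives R_L ≥ R_th(1/0.0650 − 1) = 2.191 × 14.38 = 31.5 kΩ.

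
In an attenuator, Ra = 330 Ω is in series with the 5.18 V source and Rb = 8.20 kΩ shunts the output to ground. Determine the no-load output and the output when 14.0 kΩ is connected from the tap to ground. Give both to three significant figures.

Unloaded: 4.98 V; loaded: 4.87 V

Open-circuit: V = 5.18 × 8200/(330 + 8200) = 4.98 V.
With the load, Rb becomes Rb‖R_L = 5171 Ω, so V = 5.18 × 5171/5501 = 4.87 V.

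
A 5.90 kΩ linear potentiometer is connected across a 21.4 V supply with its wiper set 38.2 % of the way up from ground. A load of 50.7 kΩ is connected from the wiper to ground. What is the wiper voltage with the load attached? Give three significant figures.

The wiper splits the pot into (1−α)R = 3.646 kΩ above and αR = 2.254 kΩ below.
Lower section ‖ load = 2.158 kΩ.
V_wiper = 21.4 × 2.158/(3.646 + 2.158) = 7.96 V.

V ≈ 7.96 V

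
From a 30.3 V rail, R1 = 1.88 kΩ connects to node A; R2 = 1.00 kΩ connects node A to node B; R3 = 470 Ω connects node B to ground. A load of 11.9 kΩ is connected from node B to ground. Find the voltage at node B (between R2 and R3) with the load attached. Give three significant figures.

V ≈ 4.11 V

At node B, R3 is in parallel with the load: R3‖R_L = 452.1 Ω.
Below node A the resistance is R2 + (R3‖R_L) = 1452 Ω, so V_A = 30.3 × 1452/3332 = 13.20 V.
Then V_B = V_A × (R3‖R_L)/(R2 + R3‖R_L) = 13.20 × 452.1/1452 = 4.11 V.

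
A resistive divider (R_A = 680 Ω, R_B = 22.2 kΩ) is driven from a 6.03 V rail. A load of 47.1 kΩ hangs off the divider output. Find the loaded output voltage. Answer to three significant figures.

V_out ≈ 5.77 V

The load sits in parallel with R_B: R_B‖R_L = (22200 × 47100) / (22200 + 47100) = 15090 Ω.
V_out = 6.03 × 15090 / (680 + 15090) = 6.03 × 15090/15770 = 5.77 V.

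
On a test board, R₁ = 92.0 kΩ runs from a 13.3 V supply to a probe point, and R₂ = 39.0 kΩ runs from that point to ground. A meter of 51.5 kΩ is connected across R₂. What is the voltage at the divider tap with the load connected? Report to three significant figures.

V_out ≈ 2.58 V

The load sits in parallel with R₂: R₂‖R_L = (39.0 × 51.5) / (39.0 + 51.5) = 22.19 kΩ.
V_out = 13.3 × 22.19 / (92.0 + 22.19) = 13.3 × 22.19/114.2 = 2.58 V.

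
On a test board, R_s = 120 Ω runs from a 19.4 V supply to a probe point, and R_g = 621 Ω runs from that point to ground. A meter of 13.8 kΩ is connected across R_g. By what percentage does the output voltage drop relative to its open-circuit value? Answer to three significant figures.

0.723 %

The divider's output (Thévenin) resistance is R_s‖R_g = 100.6 Ω.
Fractional drop under load = R_th/(R_th + R_L) = 100.6 / (100.6 + 13800) = 0.007235.
So the output falls by 0.723 %.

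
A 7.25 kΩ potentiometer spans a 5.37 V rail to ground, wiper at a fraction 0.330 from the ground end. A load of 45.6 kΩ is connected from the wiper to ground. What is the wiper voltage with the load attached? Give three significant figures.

The wiper splits the pot into (1−α)R = 4.857 kΩ above and αR = 2.393 kΩ below.
Lower section ‖ load = 2.273 kΩ.
V_wiper = 5.37 × 2.273/(4.857 + 2.273) = 1.71 V.

V ≈ 1.71 V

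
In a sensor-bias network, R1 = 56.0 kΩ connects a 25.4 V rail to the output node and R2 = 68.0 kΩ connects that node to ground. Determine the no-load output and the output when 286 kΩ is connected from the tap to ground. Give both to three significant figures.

Open-circuit: V = 25.4 × 68.0/(56.0 + 68.0) = 13.9 V.
With the load, R2 becomes R2‖R_L = 54.94 kΩ, so V = 25.4 × 54.94/110.9 = 12.6 V.

Unloaded: 13.9 V; loaded: 12.6 V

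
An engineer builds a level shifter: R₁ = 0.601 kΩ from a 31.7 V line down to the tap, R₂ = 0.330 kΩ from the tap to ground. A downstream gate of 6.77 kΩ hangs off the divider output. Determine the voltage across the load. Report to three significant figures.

V_out ≈ 10.9 V

The load sits in parallel with R₂: R₂‖R_L = (330 × 6770) / (330 + 6770) = 314.7 Ω.
V_out = 31.7 × 314.7 / (601 + 314.7) = 31.7 × 314.7/915.7 = 10.9 V.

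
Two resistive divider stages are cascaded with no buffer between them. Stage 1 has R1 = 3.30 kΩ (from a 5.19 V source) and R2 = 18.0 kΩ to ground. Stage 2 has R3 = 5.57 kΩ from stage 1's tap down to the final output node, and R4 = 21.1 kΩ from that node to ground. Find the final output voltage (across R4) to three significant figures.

Stage 2 presents R3+R4 = 26.67 kΩ as a load on stage 1's tap.
Stage 1's lower leg becomes R2‖(R3+R4) = 10.75 kΩ, so V_mid = 5.19 × 10.75/14.05 = 3.971 V.
Stage 2 is itself unloaded: V_out = V_mid × R4/(R3+R4) = 3.971 × 21.1/26.67 = 3.14 V.

V_out ≈ 3.14 V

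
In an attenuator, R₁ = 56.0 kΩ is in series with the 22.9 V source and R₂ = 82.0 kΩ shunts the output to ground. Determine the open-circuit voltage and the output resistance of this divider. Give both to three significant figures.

V_th is the open-circuit tap voltage: 22.9 × 82.0/(56.0 + 82.0) = 13.6 V.
With the supply zeroed, R₁ and R₂ appear in parallel from the tap: R_th = R₁‖R₂ = (56.0 × 82.0)/138.0 = 33.3 kΩ.

V_th = 13.6 V, R_th = 33.3 kΩ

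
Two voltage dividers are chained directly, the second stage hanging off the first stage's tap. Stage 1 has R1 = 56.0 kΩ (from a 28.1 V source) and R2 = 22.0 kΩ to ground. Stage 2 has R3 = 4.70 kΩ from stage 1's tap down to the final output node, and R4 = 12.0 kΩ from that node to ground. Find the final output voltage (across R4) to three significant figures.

V_out ≈ 2.93 V

Stage 2 presents R3+R4 = 16.70 kΩ as a load on stage 1's tap.
Stage 1's lower leg becomes R2‖(R3+R4) = 9.494 kΩ, so V_mid = 28.1 × 9.494/65.49 = 4.073 V.
Stage 2 is itself unloaded: V_out = V_mid × R4/(R3+R4) = 4.073 × 12.0/16.70 = 2.93 V.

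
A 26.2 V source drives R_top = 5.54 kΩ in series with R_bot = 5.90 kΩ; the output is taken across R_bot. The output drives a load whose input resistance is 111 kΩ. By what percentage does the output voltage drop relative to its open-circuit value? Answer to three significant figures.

The divider's output (Thévenin) resistance is R_top‖R_bot = 2.857 kΩ.
Fractional drop under load = R_th/(R_th + R_L) = 2.857 / (2.857 + 111) = 0.02509.
So the output falls by 2.51 %.

2.51 %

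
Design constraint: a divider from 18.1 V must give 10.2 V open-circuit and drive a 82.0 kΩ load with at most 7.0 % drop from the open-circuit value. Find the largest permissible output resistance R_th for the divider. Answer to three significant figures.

R_th ≤ 6.17 kΩ

Loading drop = R_th/(R_th + R_L) ≤ 0.0700, so R_th ≤ R_L · ε/(1−ε) = 82.0 kΩ × 0.0700/0.9300 = 6.17 kΩ.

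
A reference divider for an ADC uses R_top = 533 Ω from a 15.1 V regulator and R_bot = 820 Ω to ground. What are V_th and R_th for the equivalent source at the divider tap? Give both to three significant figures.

V_th = 9.15 V, R_th = 323 Ω

V_th is the open-circuit tap voltage: 15.1 × 820/(533 + 820) = 9.15 V.
With the supply zeroed, R_top and R_bot appear in parallel from the tap: R_th = R_top‖R_bot = (533 × 820)/1353 = 323 Ω.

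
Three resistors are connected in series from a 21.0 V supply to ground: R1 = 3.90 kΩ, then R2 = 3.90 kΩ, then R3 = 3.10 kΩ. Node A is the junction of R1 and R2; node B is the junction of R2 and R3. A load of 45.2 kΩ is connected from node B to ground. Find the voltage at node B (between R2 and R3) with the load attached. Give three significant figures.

V ≈ 5.69 V

At node B, R3 is in parallel with the load: R3‖R_L = 2.901 kΩ.
Below node A the resistance is R2 + (R3‖R_L) = 6.801 kΩ, so V_A = 21.0 × 6.801/10.70 = 13.35 V.
Then V_B = V_A × (R3‖R_L)/(R2 + R3‖R_L) = 13.35 × 2.901/6.801 = 5.69 V.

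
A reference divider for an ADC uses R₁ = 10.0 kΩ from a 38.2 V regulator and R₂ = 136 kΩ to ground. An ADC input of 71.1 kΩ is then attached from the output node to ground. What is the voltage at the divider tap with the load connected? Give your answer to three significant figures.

V_out ≈ 31.5 V

The load sits in parallel with R₂: R₂‖R_L = (136 × 71.1) / (136 + 71.1) = 46.69 kΩ.
V_out = 38.2 × 46.69 / (10.0 + 46.69) = 38.2 × 46.69/56.69 = 31.5 V.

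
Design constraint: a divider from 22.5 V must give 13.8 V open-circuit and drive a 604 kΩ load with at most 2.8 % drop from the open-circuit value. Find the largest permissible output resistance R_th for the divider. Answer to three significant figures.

Loading drop = R_th/(R_th + R_L) ≤ 0.0280, so R_th ≤ R_L · ε/(1−ε) = 604 kΩ × 0.0280/0.9720 = 17.4 kΩ.
(Any R1, R2 with R2/(R1+R2) = 0.613 and R1‖R2 ≤ 17.4 kΩ will meet the spec.)

R_th ≤ 17.4 kΩ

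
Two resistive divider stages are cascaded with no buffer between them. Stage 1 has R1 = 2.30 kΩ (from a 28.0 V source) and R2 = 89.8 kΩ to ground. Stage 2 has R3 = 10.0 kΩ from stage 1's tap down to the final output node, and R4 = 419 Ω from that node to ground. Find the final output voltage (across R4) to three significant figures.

Stage 2 presents R3+R4 = 10420 Ω as a load on stage 1's tap.
Stage 1's lower leg becomes R2‖(R3+R4) = 9336 Ω, so V_mid = 28.0 × 9336/11640 = 22.47 V.
Stage 2 is itself unloaded: V_out = V_mid × R4/(R3+R4) = 22.47 × 419/10420 = 0.903 V.

V_out ≈ 0.903 V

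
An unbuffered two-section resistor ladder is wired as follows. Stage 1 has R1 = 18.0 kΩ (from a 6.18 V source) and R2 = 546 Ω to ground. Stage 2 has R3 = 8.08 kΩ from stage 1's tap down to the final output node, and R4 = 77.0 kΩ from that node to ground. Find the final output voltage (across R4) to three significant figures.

V_out ≈ 0.164 V

Stage 2 presents R3+R4 = 85080 Ω as a load on stage 1's tap.
Stage 1's lower leg becomes R2‖(R3+R4) = 542.5 Ω, so V_mid = 6.18 × 542.5/18540 = 0.1808 V.
Stage 2 is itself unloaded: V_out = V_mid × R4/(R3+R4) = 0.1808 × 77000/85080 = 0.164 V.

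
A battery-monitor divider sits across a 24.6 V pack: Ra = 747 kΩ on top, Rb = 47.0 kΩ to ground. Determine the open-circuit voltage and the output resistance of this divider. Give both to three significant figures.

V_th = 1.46 V, R_th = 44.2 kΩ

V_th is the open-circuit tap voltage: 24.6 × 47.0/(747 + 47.0) = 1.46 V.
With the supply zeroed, Ra and Rb appear in parallel from the tap: R_th = Ra‖Rb = (747 × 47.0)/794.0 = 44.2 kΩ.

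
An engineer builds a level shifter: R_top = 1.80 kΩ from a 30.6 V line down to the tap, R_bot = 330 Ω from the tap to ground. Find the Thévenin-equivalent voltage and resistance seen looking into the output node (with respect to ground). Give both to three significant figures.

V_th = 4.74 V, R_th = 279 Ω

V_th is the open-circuit tap voltage: 30.6 × 330/(1800 + 330) = 4.74 V.
With the supply zeroed, R_top and R_bot appear in parallel from the tap: R_th = R_top‖R_bot = (1800 × 330)/2130 = 279 Ω.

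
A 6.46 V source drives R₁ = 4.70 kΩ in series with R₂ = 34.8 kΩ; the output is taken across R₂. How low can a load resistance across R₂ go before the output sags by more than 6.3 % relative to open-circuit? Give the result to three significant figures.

R_L(min) ≈ 61.6 kΩ

Output resistance R_th = R₁‖R₂ = (4.70 × 34.8)/39.50 = 4.141 kΩ.
The fractional drop is R_th/(R_th + R_L); requiring this ≤ 0.0630 gives R_L ≥ R_th(1/0.0630 − 1) = 4.141 × 14.87 = 61.6 kΩ.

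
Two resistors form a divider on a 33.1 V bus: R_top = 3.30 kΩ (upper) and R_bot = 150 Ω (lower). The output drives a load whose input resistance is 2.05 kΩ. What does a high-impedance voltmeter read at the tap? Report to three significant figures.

V_out ≈ 1.34 V

The load sits in parallel with R_bot: R_bot‖R_L = (150 × 2050) / (150 + 2050) = 139.8 Ω.
V_out = 33.1 × 139.8 / (3300 + 139.8) = 33.1 × 139.8/3440 = 1.34 V.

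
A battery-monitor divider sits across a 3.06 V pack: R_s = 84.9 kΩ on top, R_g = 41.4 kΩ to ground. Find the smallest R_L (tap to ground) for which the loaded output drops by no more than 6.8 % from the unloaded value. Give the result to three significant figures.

Output resistance R_th = R_s‖R_g = (84.9 × 41.4)/126.3 = 27.83 kΩ.
The fractional drop is R_th/(R_th + R_L); requiring this ≤ 0.0680 gives R_L ≥ R_th(1/0.0680 − 1) = 27.83 × 13.71 = 381 kΩ.

R_L(min) ≈ 381 kΩ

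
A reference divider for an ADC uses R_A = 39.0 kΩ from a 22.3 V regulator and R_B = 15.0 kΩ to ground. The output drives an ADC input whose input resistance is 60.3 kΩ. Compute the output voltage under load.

V_out ≈ 5.25 V

The load sits in parallel with R_B: R_B‖R_L = (15.0 × 60.3) / (15.0 + 60.3) = 12.01 kΩ.
V_out = 22.3 × 12.01 / (39.0 + 12.01) = 22.3 × 12.01/51.01 = 5.25 V.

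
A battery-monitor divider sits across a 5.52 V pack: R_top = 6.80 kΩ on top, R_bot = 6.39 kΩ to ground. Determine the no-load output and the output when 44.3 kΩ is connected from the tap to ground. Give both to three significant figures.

Unloaded: 2.67 V; loaded: 2.49 V

Open-circuit: V = 5.52 × 6.39/(6.80 + 6.39) = 2.67 V.
With the load, R_bot becomes R_bot‖R_L = 5.584 kΩ, so V = 5.52 × 5.584/12.38 = 2.49 V.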